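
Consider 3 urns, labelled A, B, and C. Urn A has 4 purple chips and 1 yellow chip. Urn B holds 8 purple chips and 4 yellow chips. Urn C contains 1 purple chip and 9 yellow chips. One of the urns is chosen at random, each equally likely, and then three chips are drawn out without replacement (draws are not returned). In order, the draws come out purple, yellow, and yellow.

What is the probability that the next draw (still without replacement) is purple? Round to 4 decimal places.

Under each hypothesis, the probability of the observed sequence is: P(data | urn A) = (4/5)(1/4)(0/3) = 0; P(data | urn B) = (8/12)(4/11)(3/10) = 4/55; P(data | urn C) = (1/10)(9/9)(8/8) = 1/10.
Weighting by the prior gives 1/3 · 0 = 0, 1/3 · 4/55 = 4/165, 1/3 · 1/10 = 1/30; with total 19/330.
Dividing through by the total gives posterior P(urn A | data) = 0, P(urn B | data) = 8/19, P(urn C | data) = 11/19.
The predictive probability is P(purple next | data) = (7/9)(8/19) + (0)(11/19) = 56/171.

0.3275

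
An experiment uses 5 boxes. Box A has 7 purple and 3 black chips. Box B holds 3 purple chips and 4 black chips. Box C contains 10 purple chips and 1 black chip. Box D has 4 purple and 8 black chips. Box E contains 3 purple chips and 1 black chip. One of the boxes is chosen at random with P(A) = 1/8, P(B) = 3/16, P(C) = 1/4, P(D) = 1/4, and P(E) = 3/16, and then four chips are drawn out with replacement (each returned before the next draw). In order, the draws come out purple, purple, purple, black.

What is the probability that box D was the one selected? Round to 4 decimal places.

The likelihood of the observed sequence under each hypothesis: P(data | box A) = (7/10)(7/10)(7/10)(3/10) = 0.1029; P(data | box B) = (3/7)(3/7)(3/7)(4/7) = 0.044981; P(data | box C) = (10/11)(10/11)(10/11)(1/11) = 0.068301; P(data | box D) = (4/12)(4/12)(4/12)(8/12) = 0.024691; P(data | box E) = (3/4)(3/4)(3/4)(1/4) = 0.10547.
The prior-weighted likelihoods are 1/8 · 0.1029 = 0.012863, 3/16 · 0.044981 = 0.008434, 1/4 · 0.068301 = 0.017075, 1/4 · 0.024691 = 0.0061728, 3/16 · 0.10547 = 0.019775; these sum to 0.06432.
Therefore the posterior P(box D | data) = (0.0061728) / (0.06432) = 0.095971.

0.0960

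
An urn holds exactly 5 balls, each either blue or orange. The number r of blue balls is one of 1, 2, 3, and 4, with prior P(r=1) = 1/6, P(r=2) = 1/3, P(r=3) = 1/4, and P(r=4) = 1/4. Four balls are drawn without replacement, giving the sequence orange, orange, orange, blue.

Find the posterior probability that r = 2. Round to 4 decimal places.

Compute the likelihood of the observed sequence for each case: P(data | r = 1) = (4/5)(3/4)(2/3)(1/2) = 1/5; P(data | r = 2) = (3/5)(2/4)(1/3)(2/2) = 1/10; P(data | r = 3) = (2/5)(1/4)(0/3) = 0; P(data | r = 4) = (1/5)(0/4) = 0.
Weighting by the prior gives 1/6 · 1/5 = 1/30, 1/3 · 1/10 = 1/30, 1/4 · 0 = 0, 1/4 · 0 = 0; with total 1/15.
By Bayes' rule, P(r = 2 | data) = (1/30) / (1/15) = 1/2.

0.5000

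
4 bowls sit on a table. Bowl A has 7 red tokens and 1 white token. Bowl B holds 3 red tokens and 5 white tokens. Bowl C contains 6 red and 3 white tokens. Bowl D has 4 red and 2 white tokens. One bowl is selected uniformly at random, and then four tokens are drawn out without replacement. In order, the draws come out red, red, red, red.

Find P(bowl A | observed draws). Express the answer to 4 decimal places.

Compute the likelihood of the observed sequence for each case: P(data | bowl A) = (7/8)(6/7)(5/6)(4/5) = 1/2; P(data | bowl B) = (3/8)(2/7)(1/6)(0/5) = 0; P(data | bowl C) = (6/9)(5/8)(4/7)(3/6) = 5/42; P(data | bowl D) = (4/6)(3/5)(2/4)(1/3) = 1/15.
The prior-weighted likelihoods are 1/4 · 1/2 = 1/8, 1/4 · 0 = 0, 1/4 · 5/42 = 5/168, 1/4 · 1/15 = 1/60; these sum to 6/35.
So P(bowl A | data) = (1/8) / (6/35) = 35/48.

0.7292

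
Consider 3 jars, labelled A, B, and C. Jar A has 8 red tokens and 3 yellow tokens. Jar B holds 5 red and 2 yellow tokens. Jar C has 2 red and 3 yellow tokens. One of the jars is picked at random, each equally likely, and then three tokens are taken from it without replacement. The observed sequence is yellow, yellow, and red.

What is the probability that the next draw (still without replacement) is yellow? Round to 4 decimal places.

0.3582

Under each hypothesis, the probability of the observed sequence is: P(data | jar A) = (3/11)(2/10)(8/9) = 8/165; P(data | jar B) = (2/7)(1/6)(5/5) = 1/21; P(data | jar C) = (3/5)(2/4)(2/3) = 1/5.
The prior-weighted likelihoods are 1/3 · 8/165 = 8/495, 1/3 · 1/21 = 1/63, 1/3 · 1/5 = 1/15; these sum to 38/385.
The posterior is then P(jar A | data) = 28/171, P(jar B | data) = 55/342, P(jar C | data) = 77/114.
Averaging over the posterior, P(yellow next | data) = (1/8)(28/171) + (0)(55/342) + (1/2)(77/114) = 245/684.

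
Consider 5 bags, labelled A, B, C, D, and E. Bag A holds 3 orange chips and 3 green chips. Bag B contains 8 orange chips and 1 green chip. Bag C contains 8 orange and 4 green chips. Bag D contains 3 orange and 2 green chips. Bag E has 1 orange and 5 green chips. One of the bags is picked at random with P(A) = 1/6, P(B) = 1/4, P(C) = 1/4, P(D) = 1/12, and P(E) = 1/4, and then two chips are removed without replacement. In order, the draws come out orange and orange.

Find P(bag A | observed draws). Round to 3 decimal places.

For each hypothesis, P(data | H) works out to: P(data | bag A) = (3/6)(2/5) = 0.2; P(data | bag B) = (8/9)(7/8) = 0.77778; P(data | bag C) = (8/12)(7/11) = 0.42424; P(data | bag D) = (3/5)(2/4) = 0.3; P(data | bag E) = (1/6)(0/5) = 0.
Weighting by the prior gives 1/6 · 0.2 = 0.033333, 1/4 · 0.77778 = 0.19444, 1/4 · 0.42424 = 0.10606, 1/12 · 0.3 = 0.025, 1/4 · 0 = 0; summing to 0.35884.
Hence P(bag A | data) = (0.033333) / (0.35884) = 0.092892.

0.093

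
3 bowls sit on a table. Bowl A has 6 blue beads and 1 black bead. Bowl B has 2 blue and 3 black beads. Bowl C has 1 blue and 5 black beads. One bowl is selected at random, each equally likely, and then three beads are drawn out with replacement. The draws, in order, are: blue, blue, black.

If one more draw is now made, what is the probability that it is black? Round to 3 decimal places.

For each hypothesis, P(data | H) works out to: P(data | bowl A) = (6/7)(6/7)(1/7) = 0.10496; P(data | bowl B) = (2/5)(2/5)(3/5) = 0.096; P(data | bowl C) = (1/6)(1/6)(5/6) = 0.023148.
Weighting by the prior gives 1/3 · 0.10496 = 0.034985, 1/3 · 0.096 = 0.032, 1/3 · 0.023148 = 0.007716; these sum to 0.074701.
Dividing through by the total gives posterior P(bowl A | data) = 0.46834, P(bowl B | data) = 0.42837, P(bowl C | data) = 0.10329.
The predictive probability is P(black next | data) = (1/7)(0.46834) + (3/5)(0.42837) + (5/6)(0.10329) = 0.41.

0.410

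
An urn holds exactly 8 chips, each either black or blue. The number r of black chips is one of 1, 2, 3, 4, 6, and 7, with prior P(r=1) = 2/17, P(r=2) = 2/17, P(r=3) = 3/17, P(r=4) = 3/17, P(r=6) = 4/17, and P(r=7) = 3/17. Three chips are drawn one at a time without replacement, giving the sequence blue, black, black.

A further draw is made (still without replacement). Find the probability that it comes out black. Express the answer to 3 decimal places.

For each hypothesis, P(data | H) works out to: P(data | r = 1) = (7/8)(1/7)(0/6) = 0; P(data | r = 2) = (6/8)(2/7)(1/6) = 1/28; P(data | r = 3) = (5/8)(3/7)(2/6) = 5/56; P(data | r = 4) = (4/8)(4/7)(3/6) = 1/7; P(data | r = 6) = (2/8)(6/7)(5/6) = 5/28; P(data | r = 7) = (1/8)(7/7)(6/6) = 1/8.
The prior-weighted likelihoods are 2/17 · 0 = 0, 2/17 · 1/28 = 1/238, 3/17 · 5/56 = 15/952, 3/17 · 1/7 = 3/119, 4/17 · 5/28 = 5/119, 3/17 · 1/8 = 3/136; these sum to 13/119.
Dividing through by the total gives posterior P(r = 1 | data) = 0, P(r = 2 | data) = 1/26, P(r = 3 | data) = 15/104, P(r = 4 | data) = 3/13, P(r = 6 | data) = 5/13, P(r = 7 | data) = 21/104.
The predictive probability is P(black next | data) = (0)(1/26) + (1/5)(15/104) + (2/5)(3/13) + (4/5)(5/13) + (1)(21/104) = 41/65.

0.631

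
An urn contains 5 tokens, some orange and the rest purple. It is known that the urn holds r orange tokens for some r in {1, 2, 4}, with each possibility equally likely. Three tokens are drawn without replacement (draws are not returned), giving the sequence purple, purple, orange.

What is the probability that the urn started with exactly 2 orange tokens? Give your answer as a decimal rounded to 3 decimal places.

The likelihood of the observed sequence under each hypothesis: P(data | r = 1) = (4/5)(3/4)(1/3) = 1/5; P(data | r = 2) = (3/5)(2/4)(2/3) = 1/5; P(data | r = 4) = (1/5)(0/4) = 0.
Multiplying each by its prior: 1/3 · 1/5 = 1/15, 1/3 · 1/5 = 1/15, 1/3 · 0 = 0; these sum to 2/15.
By Bayes' rule, P(r = 2 | data) = (1/15) / (2/15) = 1/2.

0.500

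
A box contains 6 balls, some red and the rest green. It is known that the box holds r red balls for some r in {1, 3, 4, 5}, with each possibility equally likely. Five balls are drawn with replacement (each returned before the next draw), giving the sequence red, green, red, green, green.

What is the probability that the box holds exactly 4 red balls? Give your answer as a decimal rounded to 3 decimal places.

0.246

The likelihood of the observed sequence under each hypothesis: P(data | r = 1) = (1/6)(5/6)(1/6)(5/6)(5/6) = 0.016075; P(data | r = 3) = (3/6)(3/6)(3/6)(3/6)(3/6) = 0.03125; P(data | r = 4) = (4/6)(2/6)(4/6)(2/6)(2/6) = 0.016461; P(data | r = 5) = (5/6)(1/6)(5/6)(1/6)(1/6) = 0.003215.
Weighting by the prior gives 1/4 · 0.016075 = 0.0040188, 1/4 · 0.03125 = 0.0078125, 1/4 · 0.016461 = 0.0041152, 1/4 · 0.003215 = 0.00080376; with total 0.01675.
Hence P(r = 4 | data) = (0.0041152) / (0.01675) = 0.24568.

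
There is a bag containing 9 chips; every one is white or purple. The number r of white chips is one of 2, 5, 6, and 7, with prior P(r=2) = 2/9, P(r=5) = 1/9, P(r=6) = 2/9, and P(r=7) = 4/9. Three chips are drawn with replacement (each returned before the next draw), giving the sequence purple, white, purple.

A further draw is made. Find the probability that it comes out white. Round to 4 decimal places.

0.4982

Under each hypothesis, the probability of the observed sequence is: P(data | r = 2) = (7/9)(2/9)(7/9) = 0.13443; P(data | r = 5) = (4/9)(5/9)(4/9) = 0.10974; P(data | r = 6) = (3/9)(6/9)(3/9) = 0.074074; P(data | r = 7) = (2/9)(7/9)(2/9) = 0.038409.
The prior-weighted likelihoods are 2/9 · 0.13443 = 0.029873, 1/9 · 0.10974 = 0.012193, 2/9 · 0.074074 = 0.016461, 4/9 · 0.038409 = 0.017071; summing to 0.075598.
Dividing through by the total gives posterior P(r = 2 | data) = 0.39516, P(r = 5 | data) = 0.16129, P(r = 6 | data) = 0.21774, P(r = 7 | data) = 0.22581.
Averaging over the posterior, P(white next | data) = (2/9)(0.39516) + (5/9)(0.16129) + (2/3)(0.21774) + (7/9)(0.22581) = 0.49821.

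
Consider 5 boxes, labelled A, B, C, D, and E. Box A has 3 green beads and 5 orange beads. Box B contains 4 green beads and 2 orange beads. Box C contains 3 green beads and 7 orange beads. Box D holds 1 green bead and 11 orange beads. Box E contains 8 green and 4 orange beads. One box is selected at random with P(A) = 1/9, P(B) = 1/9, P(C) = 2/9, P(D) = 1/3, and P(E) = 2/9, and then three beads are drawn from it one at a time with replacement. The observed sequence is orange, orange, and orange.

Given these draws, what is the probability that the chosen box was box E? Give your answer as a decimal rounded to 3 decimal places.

For each hypothesis, P(data | H) works out to: P(data | box A) = (5/8)(5/8)(5/8) = 0.24414; P(data | box B) = (2/6)(2/6)(2/6) = 0.037037; P(data | box C) = (7/10)(7/10)(7/10) = 0.343; P(data | box D) = (11/12)(11/12)(11/12) = 0.77025; P(data | box E) = (4/12)(4/12)(4/12) = 0.037037.
The prior-weighted likelihoods are 1/9 · 0.24414 = 0.027127, 1/9 · 0.037037 = 0.0041152, 2/9 · 0.343 = 0.076222, 1/3 · 0.77025 = 0.25675, 2/9 · 0.037037 = 0.0082305; with total 0.37245.
Hence P(box E | data) = (0.0082305) / (0.37245) = 0.022098.

0.022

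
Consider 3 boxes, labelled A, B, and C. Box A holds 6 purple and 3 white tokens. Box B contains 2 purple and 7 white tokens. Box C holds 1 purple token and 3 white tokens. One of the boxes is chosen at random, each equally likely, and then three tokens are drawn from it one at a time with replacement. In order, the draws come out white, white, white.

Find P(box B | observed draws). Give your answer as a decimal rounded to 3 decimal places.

The likelihood of the observed sequence under each hypothesis: P(data | box A) = (3/9)(3/9)(3/9) = 0.037037; P(data | box B) = (7/9)(7/9)(7/9) = 0.47051; P(data | box C) = (3/4)(3/4)(3/4) = 0.42188.
Weighting by the prior gives 1/3 · 0.037037 = 0.012346, 1/3 · 0.47051 = 0.15684, 1/3 · 0.42188 = 0.14062; with total 0.30981.
Hence P(box B | data) = (0.15684) / (0.30981) = 0.50624.

0.506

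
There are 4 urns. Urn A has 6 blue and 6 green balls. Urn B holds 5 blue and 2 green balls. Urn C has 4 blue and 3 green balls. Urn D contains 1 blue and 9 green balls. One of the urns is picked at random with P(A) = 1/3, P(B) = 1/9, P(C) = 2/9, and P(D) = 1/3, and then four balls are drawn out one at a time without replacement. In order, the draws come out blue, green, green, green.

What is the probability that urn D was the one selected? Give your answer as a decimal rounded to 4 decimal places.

Compute the likelihood of the observed sequence for each case: P(data | urn A) = (6/12)(6/11)(5/10)(4/9) = 0.060606; P(data | urn B) = (5/7)(2/6)(1/5)(0/4) = 0; P(data | urn C) = (4/7)(3/6)(2/5)(1/4) = 0.028571; P(data | urn D) = (1/10)(9/9)(8/8)(7/7) = 0.1.
Weighting by the prior gives 1/3 · 0.060606 = 0.020202, 1/9 · 0 = 0, 2/9 · 0.028571 = 0.0063492, 1/3 · 0.1 = 0.033333; summing to 0.059885.
By Bayes' rule, P(urn D | data) = (0.033333) / (0.059885) = 0.55663.

0.5566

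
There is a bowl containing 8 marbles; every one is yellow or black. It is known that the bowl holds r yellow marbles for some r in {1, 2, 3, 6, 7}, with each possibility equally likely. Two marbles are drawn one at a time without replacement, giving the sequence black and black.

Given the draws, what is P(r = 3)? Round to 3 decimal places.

0.213

Compute the likelihood of the observed sequence for each case: P(data | r = 1) = (7/8)(6/7) = 3/4; P(data | r = 2) = (6/8)(5/7) = 15/28; P(data | r = 3) = (5/8)(4/7) = 5/14; P(data | r = 6) = (2/8)(1/7) = 1/28; P(data | r = 7) = (1/8)(0/7) = 0.
Multiplying each by its prior: 1/5 · 3/4 = 3/20, 1/5 · 15/28 = 3/28, 1/5 · 5/14 = 1/14, 1/5 · 1/28 = 1/140, 1/5 · 0 = 0; with total 47/140.
So P(r = 3 | data) = (1/14) / (47/140) = 10/47.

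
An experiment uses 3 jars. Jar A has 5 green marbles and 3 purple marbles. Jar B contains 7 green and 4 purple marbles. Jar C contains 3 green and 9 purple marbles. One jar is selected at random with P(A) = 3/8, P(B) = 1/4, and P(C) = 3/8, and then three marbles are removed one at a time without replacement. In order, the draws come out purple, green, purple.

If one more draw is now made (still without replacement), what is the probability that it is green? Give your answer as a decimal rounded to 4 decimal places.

The likelihood of the observed sequence under each hypothesis: P(data | jar A) = (3/8)(5/7)(2/6) = 0.089286; P(data | jar B) = (4/11)(7/10)(3/9) = 0.084848; P(data | jar C) = (9/12)(3/11)(8/10) = 0.16364.
Weighting by the prior gives 3/8 · 0.089286 = 0.033482, 1/4 · 0.084848 = 0.021212, 3/8 · 0.16364 = 0.061364; with total 0.11606.
The posterior is then P(jar A | data) = 0.2885, P(jar B | data) = 0.18277, P(jar C | data) = 0.52873.
Averaging over the posterior, P(green next | data) = (4/5)(0.2885) + (3/4)(0.18277) + (2/9)(0.52873) = 0.48537.

0.4854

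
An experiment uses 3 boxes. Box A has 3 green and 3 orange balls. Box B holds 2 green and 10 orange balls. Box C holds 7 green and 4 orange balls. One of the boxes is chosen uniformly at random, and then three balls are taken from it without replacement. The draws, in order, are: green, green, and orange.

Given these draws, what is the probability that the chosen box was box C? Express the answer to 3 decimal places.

0.507

The likelihood of the observed sequence under each hypothesis: P(data | box A) = (3/6)(2/5)(3/4) = 0.15; P(data | box B) = (2/12)(1/11)(10/10) = 0.015152; P(data | box C) = (7/11)(6/10)(4/9) = 0.1697.
The prior-weighted likelihoods are 1/3 · 0.15 = 0.05, 1/3 · 0.015152 = 0.0050505, 1/3 · 0.1697 = 0.056566; with total 0.11162.
Therefore the posterior P(box C | data) = (0.056566) / (0.11162) = 0.50679.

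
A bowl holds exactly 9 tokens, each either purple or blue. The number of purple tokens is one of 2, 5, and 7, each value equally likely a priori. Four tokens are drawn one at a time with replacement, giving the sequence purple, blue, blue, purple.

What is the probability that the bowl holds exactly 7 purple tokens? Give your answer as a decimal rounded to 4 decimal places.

Compute the likelihood of the observed sequence for each case: P(data | r = 2) = (2/9)(7/9)(7/9)(2/9) = 0.029873; P(data | r = 5) = (5/9)(4/9)(4/9)(5/9) = 0.060966; P(data | r = 7) = (7/9)(2/9)(2/9)(7/9) = 0.029873.
Weighting by the prior gives 1/3 · 0.029873 = 0.0099578, 1/3 · 0.060966 = 0.020322, 1/3 · 0.029873 = 0.0099578; with total 0.040238.
By Bayes' rule, P(r = 7 | data) = (0.0099578) / (0.040238) = 0.24747.

0.2475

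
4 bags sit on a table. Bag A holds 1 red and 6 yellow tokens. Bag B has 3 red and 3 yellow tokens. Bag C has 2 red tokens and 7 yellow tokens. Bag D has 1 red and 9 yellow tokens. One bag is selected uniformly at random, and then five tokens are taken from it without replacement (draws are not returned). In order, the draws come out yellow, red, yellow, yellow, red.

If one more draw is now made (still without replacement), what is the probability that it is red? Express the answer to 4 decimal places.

Compute the likelihood of the observed sequence for each case: P(data | bag A) = (6/7)(1/6)(5/5)(4/4)(0/3) = 0; P(data | bag B) = (3/6)(3/5)(2/4)(1/3)(2/2) = 1/20; P(data | bag C) = (7/9)(2/8)(6/7)(5/6)(1/5) = 1/36; P(data | bag D) = (9/10)(1/9)(8/8)(7/7)(0/6) = 0.
The prior-weighted likelihoods are 1/4 · 0 = 0, 1/4 · 1/20 = 1/80, 1/4 · 1/36 = 1/144, 1/4 · 0 = 0; summing to 7/360.
Normalising, the posterior is P(bag A | data) = 0, P(bag B | data) = 9/14, P(bag C | data) = 5/14, P(bag D | data) = 0.
The predictive probability is P(red next | data) = (1)(9/14) + (0)(5/14) = 9/14.

0.6429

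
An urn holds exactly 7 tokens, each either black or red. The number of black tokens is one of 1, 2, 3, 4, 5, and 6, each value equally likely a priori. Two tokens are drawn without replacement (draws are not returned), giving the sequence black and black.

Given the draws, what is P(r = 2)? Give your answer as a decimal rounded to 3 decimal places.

Under each hypothesis, the probability of the observed sequence is: P(data | r = 1) = (1/7)(0/6) = 0; P(data | r = 2) = (2/7)(1/6) = 1/21; P(data | r = 3) = (3/7)(2/6) = 1/7; P(data | r = 4) = (4/7)(3/6) = 2/7; P(data | r = 5) = (5/7)(4/6) = 10/21; P(data | r = 6) = (6/7)(5/6) = 5/7.
The prior-weighted likelihoods are 1/6 · 0 = 0, 1/6 · 1/21 = 1/126, 1/6 · 1/7 = 1/42, 1/6 · 2/7 = 1/21, 1/6 · 10/21 = 5/63, 1/6 · 5/7 = 5/42; with total 5/18.
Therefore the posterior P(r = 2 | data) = (1/126) / (5/18) = 1/35.

0.029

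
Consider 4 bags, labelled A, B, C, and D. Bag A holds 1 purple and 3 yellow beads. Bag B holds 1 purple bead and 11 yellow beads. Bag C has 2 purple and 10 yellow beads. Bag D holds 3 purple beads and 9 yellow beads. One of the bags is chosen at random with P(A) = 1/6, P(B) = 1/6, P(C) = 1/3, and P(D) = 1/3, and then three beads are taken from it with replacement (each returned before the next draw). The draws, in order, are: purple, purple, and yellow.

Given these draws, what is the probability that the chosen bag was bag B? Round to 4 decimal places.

0.0329

For each hypothesis, P(data | H) works out to: P(data | bag A) = (1/4)(1/4)(3/4) = 0.046875; P(data | bag B) = (1/12)(1/12)(11/12) = 0.0063657; P(data | bag C) = (2/12)(2/12)(10/12) = 0.023148; P(data | bag D) = (3/12)(3/12)(9/12) = 0.046875.
The prior-weighted likelihoods are 1/6 · 0.046875 = 0.0078125, 1/6 · 0.0063657 = 0.001061, 1/3 · 0.023148 = 0.007716, 1/3 · 0.046875 = 0.015625; these sum to 0.032215.
By Bayes' rule, P(bag B | data) = (0.001061) / (0.032215) = 0.032934.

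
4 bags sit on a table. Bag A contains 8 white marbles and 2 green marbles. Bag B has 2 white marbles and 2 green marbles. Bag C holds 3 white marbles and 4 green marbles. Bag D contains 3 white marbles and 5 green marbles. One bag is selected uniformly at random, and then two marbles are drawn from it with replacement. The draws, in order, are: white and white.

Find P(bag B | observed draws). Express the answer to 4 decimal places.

Compute the likelihood of the observed sequence for each case: P(data | bag A) = (8/10)(8/10) = 0.64; P(data | bag B) = (2/4)(2/4) = 0.25; P(data | bag C) = (3/7)(3/7) = 0.18367; P(data | bag D) = (3/8)(3/8) = 0.14062.
Multiplying each by its prior: 1/4 · 0.64 = 0.16, 1/4 · 0.25 = 0.0625, 1/4 · 0.18367 = 0.045918, 1/4 · 0.14062 = 0.035156; these sum to 0.30357.
So P(bag B | data) = (0.0625) / (0.30357) = 0.20588.

0.2059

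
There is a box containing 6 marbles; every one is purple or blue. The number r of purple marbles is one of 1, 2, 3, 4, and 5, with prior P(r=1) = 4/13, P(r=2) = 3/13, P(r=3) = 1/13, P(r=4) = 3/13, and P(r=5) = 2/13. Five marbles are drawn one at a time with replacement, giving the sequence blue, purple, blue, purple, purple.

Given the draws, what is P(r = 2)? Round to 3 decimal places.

0.220

Compute the likelihood of the observed sequence for each case: P(data | r = 1) = (5/6)(1/6)(5/6)(1/6)(1/6) = 0.003215; P(data | r = 2) = (4/6)(2/6)(4/6)(2/6)(2/6) = 0.016461; P(data | r = 3) = (3/6)(3/6)(3/6)(3/6)(3/6) = 0.03125; P(data | r = 4) = (2/6)(4/6)(2/6)(4/6)(4/6) = 0.032922; P(data | r = 5) = (1/6)(5/6)(1/6)(5/6)(5/6) = 0.016075.
The prior-weighted likelihoods are 4/13 · 0.003215 = 0.00098924, 3/13 · 0.016461 = 0.0037987, 1/13 · 0.03125 = 0.0024038, 3/13 · 0.032922 = 0.0075973, 2/13 · 0.016075 = 0.0024731; these sum to 0.017262.
So P(r = 2 | data) = (0.0037987) / (0.017262) = 0.22006.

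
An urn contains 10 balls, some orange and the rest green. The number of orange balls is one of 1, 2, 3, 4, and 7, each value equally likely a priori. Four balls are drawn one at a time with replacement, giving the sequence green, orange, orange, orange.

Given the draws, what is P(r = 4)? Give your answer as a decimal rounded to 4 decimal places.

0.2293

For each hypothesis, P(data | H) works out to: P(data | r = 1) = (9/10)(1/10)(1/10)(1/10) = 0.0009; P(data | r = 2) = (8/10)(2/10)(2/10)(2/10) = 0.0064; P(data | r = 3) = (7/10)(3/10)(3/10)(3/10) = 0.0189; P(data | r = 4) = (6/10)(4/10)(4/10)(4/10) = 0.0384; P(data | r = 7) = (3/10)(7/10)(7/10)(7/10) = 0.1029.
The prior-weighted likelihoods are 1/5 · 0.0009 = 0.00018, 1/5 · 0.0064 = 0.00128, 1/5 · 0.0189 = 0.00378, 1/5 · 0.0384 = 0.00768, 1/5 · 0.1029 = 0.02058; summing to 0.0335.
By Bayes' rule, P(r = 4 | data) = (0.00768) / (0.0335) = 0.22925.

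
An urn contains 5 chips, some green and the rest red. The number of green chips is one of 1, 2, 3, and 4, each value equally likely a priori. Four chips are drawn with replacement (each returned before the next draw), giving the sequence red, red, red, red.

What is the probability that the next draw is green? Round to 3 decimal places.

0.266

For each hypothesis, P(data | H) works out to: P(data | r = 1) = (4/5)(4/5)(4/5)(4/5) = 0.4096; P(data | r = 2) = (3/5)(3/5)(3/5)(3/5) = 0.1296; P(data | r = 3) = (2/5)(2/5)(2/5)(2/5) = 0.0256; P(data | r = 4) = (1/5)(1/5)(1/5)(1/5) = 0.0016.
The prior-weighted likelihoods are 1/4 · 0.4096 = 0.1024, 1/4 · 0.1296 = 0.0324, 1/4 · 0.0256 = 0.0064, 1/4 · 0.0016 = 0.0004; summing to 0.1416.
The posterior is then P(r = 1 | data) = 0.72316, P(r = 2 | data) = 0.22881, P(r = 3 | data) = 0.045198, P(r = 4 | data) = 0.0028249.
Averaging over the posterior, P(green next | data) = (1/5)(0.72316) + (2/5)(0.22881) + (3/5)(0.045198) + (4/5)(0.0028249) = 0.26554.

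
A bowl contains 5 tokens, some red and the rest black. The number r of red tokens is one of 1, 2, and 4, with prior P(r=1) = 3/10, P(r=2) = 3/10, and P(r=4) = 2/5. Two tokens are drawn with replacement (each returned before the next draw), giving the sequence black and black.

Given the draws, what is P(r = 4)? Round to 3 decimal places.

The likelihood of the observed sequence under each hypothesis: P(data | r = 1) = (4/5)(4/5) = 16/25; P(data | r = 2) = (3/5)(3/5) = 9/25; P(data | r = 4) = (1/5)(1/5) = 1/25.
The prior-weighted likelihoods are 3/10 · 16/25 = 24/125, 3/10 · 9/25 = 27/250, 2/5 · 1/25 = 2/125; these sum to 79/250.
So P(r = 4 | data) = (2/125) / (79/250) = 4/79.

0.051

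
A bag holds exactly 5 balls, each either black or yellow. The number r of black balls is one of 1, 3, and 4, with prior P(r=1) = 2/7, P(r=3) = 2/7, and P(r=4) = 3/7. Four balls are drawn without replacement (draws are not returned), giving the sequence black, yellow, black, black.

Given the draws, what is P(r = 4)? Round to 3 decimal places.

Compute the likelihood of the observed sequence for each case: P(data | r = 1) = (1/5)(4/4)(0/3) = 0; P(data | r = 3) = (3/5)(2/4)(2/3)(1/2) = 1/10; P(data | r = 4) = (4/5)(1/4)(3/3)(2/2) = 1/5.
Weighting by the prior gives 2/7 · 0 = 0, 2/7 · 1/10 = 1/35, 3/7 · 1/5 = 3/35; with total 4/35.
Therefore the posterior P(r = 4 | data) = (3/35) / (4/35) = 3/4.

0.750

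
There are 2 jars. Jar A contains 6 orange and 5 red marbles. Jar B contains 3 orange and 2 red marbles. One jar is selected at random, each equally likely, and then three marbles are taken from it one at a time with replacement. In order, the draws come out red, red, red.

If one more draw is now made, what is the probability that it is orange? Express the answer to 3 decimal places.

0.568

The likelihood of the observed sequence under each hypothesis: P(data | jar A) = (5/11)(5/11)(5/11) = 0.093914; P(data | jar B) = (2/5)(2/5)(2/5) = 0.064.
The prior-weighted likelihoods are 1/2 · 0.093914 = 0.046957, 1/2 · 0.064 = 0.032; these sum to 0.078957.
The posterior is then P(jar A | data) = 0.59472, P(jar B | data) = 0.40528.
Averaging over the posterior, P(orange next | data) = (6/11)(0.59472) + (3/5)(0.40528) = 0.56756.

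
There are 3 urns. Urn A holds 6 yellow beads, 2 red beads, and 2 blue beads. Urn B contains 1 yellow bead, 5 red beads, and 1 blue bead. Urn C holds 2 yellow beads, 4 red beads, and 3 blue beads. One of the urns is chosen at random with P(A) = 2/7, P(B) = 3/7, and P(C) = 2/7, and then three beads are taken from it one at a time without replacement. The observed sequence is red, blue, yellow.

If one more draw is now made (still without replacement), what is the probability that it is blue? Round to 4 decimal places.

0.1769

Under each hypothesis, the probability of the observed sequence is: P(data | urn A) = (2/10)(2/9)(6/8) = 1/30; P(data | urn B) = (5/7)(1/6)(1/5) = 1/42; P(data | urn C) = (4/9)(3/8)(2/7) = 1/21.
The prior-weighted likelihoods are 2/7 · 1/30 = 1/105, 3/7 · 1/42 = 1/98, 2/7 · 1/21 = 2/147; with total 1/30.
Dividing through by the total gives posterior P(urn A | data) = 2/7, P(urn B | data) = 15/49, P(urn C | data) = 20/49.
The predictive probability is P(blue next | data) = (1/7)(2/7) + (0)(15/49) + (1/3)(20/49) = 26/147.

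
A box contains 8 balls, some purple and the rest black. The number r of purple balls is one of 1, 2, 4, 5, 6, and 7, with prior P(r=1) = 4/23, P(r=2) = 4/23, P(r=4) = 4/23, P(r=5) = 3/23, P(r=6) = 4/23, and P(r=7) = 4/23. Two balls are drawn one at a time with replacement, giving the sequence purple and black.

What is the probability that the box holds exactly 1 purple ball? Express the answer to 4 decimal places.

0.1073

For each hypothesis, P(data | H) works out to: P(data | r = 1) = (1/8)(7/8) = 0.10938; P(data | r = 2) = (2/8)(6/8) = 0.1875; P(data | r = 4) = (4/8)(4/8) = 0.25; P(data | r = 5) = (5/8)(3/8) = 0.23438; P(data | r = 6) = (6/8)(2/8) = 0.1875; P(data | r = 7) = (7/8)(1/8) = 0.10938.
The prior-weighted likelihoods are 4/23 · 0.10938 = 0.019022, 4/23 · 0.1875 = 0.032609, 4/23 · 0.25 = 0.043478, 3/23 · 0.23438 = 0.030571, 4/23 · 0.1875 = 0.032609, 4/23 · 0.10938 = 0.019022; these sum to 0.17731.
So P(r = 1 | data) = (0.019022) / (0.17731) = 0.10728.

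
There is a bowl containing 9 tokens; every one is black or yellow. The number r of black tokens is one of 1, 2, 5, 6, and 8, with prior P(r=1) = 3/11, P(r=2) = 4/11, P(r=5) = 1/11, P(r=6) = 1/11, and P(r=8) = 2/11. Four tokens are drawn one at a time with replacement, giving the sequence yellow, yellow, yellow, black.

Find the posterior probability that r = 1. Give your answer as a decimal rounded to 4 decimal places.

0.3215

For each hypothesis, P(data | H) works out to: P(data | r = 1) = (8/9)(8/9)(8/9)(1/9) = 0.078037; P(data | r = 2) = (7/9)(7/9)(7/9)(2/9) = 0.10456; P(data | r = 5) = (4/9)(4/9)(4/9)(5/9) = 0.048773; P(data | r = 6) = (3/9)(3/9)(3/9)(6/9) = 0.024691; P(data | r = 8) = (1/9)(1/9)(1/9)(8/9) = 0.0012193.
The prior-weighted likelihoods are 3/11 · 0.078037 = 0.021283, 4/11 · 0.10456 = 0.038021, 1/11 · 0.048773 = 0.0044339, 1/11 · 0.024691 = 0.0022447, 2/11 · 0.0012193 = 0.0002217; with total 0.066204.
Therefore the posterior P(r = 1 | data) = (0.021283) / (0.066204) = 0.32147.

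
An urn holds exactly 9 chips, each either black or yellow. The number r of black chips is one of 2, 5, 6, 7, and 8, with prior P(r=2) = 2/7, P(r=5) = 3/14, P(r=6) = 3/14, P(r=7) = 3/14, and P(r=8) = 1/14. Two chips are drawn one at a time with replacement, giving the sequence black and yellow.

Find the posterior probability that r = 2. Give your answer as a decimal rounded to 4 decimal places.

For each hypothesis, P(data | H) works out to: P(data | r = 2) = (2/9)(7/9) = 14/81; P(data | r = 5) = (5/9)(4/9) = 20/81; P(data | r = 6) = (6/9)(3/9) = 2/9; P(data | r = 7) = (7/9)(2/9) = 14/81; P(data | r = 8) = (8/9)(1/9) = 8/81.
Multiplying each by its prior: 2/7 · 14/81 = 4/81, 3/14 · 20/81 = 10/189, 3/14 · 2/9 = 1/21, 3/14 · 14/81 = 1/27, 1/14 · 8/81 = 4/567; these sum to 110/567.
Therefore the posterior P(r = 2 | data) = (4/81) / (110/567) = 14/55.

0.2545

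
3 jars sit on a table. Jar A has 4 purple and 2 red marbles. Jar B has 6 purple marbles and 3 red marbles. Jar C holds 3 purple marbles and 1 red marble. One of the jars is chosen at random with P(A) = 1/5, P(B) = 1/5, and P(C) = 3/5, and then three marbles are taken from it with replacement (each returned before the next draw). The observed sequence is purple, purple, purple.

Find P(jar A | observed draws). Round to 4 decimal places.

For each hypothesis, P(data | H) works out to: P(data | jar A) = (4/6)(4/6)(4/6) = 0.2963; P(data | jar B) = (6/9)(6/9)(6/9) = 0.2963; P(data | jar C) = (3/4)(3/4)(3/4) = 0.42188.
Weighting by the prior gives 1/5 · 0.2963 = 0.059259, 1/5 · 0.2963 = 0.059259, 3/5 · 0.42188 = 0.25312; summing to 0.37164.
So P(jar A | data) = (0.059259) / (0.37164) = 0.15945.

0.1595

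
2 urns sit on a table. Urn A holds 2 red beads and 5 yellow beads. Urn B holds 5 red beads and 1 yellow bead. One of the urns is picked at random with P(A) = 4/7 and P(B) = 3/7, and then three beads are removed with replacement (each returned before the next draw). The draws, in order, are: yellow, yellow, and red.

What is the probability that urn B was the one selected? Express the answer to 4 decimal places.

Compute the likelihood of the observed sequence for each case: P(data | urn A) = (5/7)(5/7)(2/7) = 0.14577; P(data | urn B) = (1/6)(1/6)(5/6) = 0.023148.
The prior-weighted likelihoods are 4/7 · 0.14577 = 0.083299, 3/7 · 0.023148 = 0.0099206; with total 0.093219.
So P(urn B | data) = (0.0099206) / (0.093219) = 0.10642.

0.1064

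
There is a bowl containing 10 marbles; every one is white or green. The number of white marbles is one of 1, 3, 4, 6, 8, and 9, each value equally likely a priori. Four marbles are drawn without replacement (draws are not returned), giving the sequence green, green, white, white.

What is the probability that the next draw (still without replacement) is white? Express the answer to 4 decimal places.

0.4742

Under each hypothesis, the probability of the observed sequence is: P(data | r = 1) = (9/10)(8/9)(1/8)(0/7) = 0; P(data | r = 3) = (7/10)(6/9)(3/8)(2/7) = 0.05; P(data | r = 4) = (6/10)(5/9)(4/8)(3/7) = 0.071429; P(data | r = 6) = (4/10)(3/9)(6/8)(5/7) = 0.071429; P(data | r = 8) = (2/10)(1/9)(8/8)(7/7) = 0.022222; P(data | r = 9) = (1/10)(0/9) = 0.
The prior-weighted likelihoods are 1/6 · 0 = 0, 1/6 · 0.05 = 0.0083333, 1/6 · 0.071429 = 0.011905, 1/6 · 0.071429 = 0.011905, 1/6 · 0.022222 = 0.0037037, 1/6 · 0 = 0; these sum to 0.035847.
The posterior is then P(r = 1 | data) = 0, P(r = 3 | data) = 0.23247, P(r = 4 | data) = 0.3321, P(r = 6 | data) = 0.3321, P(r = 8 | data) = 0.10332, P(r = 9 | data) = 0.
Averaging over the posterior, P(white next | data) = (1/6)(0.23247) + (1/3)(0.3321) + (2/3)(0.3321) + (1)(0.10332) = 0.47417.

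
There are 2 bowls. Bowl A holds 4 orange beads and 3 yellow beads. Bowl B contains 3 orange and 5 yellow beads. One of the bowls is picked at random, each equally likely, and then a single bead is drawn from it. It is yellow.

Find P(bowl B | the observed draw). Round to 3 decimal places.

0.593

Compute the likelihood of this draw for each case: P(data | bowl A) = (3/7) = 3/7; P(data | bowl B) = (5/8) = 5/8.
Weighting by the prior gives 1/2 · 3/7 = 3/14, 1/2 · 5/8 = 5/16; summing to 59/112.
By Bayes' rule, P(bowl B | data) = (5/16) / (59/112) = 35/59.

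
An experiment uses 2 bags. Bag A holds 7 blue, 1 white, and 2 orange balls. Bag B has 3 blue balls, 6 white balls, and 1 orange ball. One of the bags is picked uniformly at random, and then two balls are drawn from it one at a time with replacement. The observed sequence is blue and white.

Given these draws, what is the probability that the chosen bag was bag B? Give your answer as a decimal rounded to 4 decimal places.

The likelihood of the observed sequence under each hypothesis: P(data | bag A) = (7/10)(1/10) = 7/100; P(data | bag B) = (3/10)(6/10) = 9/50.
Weighting by the prior gives 1/2 · 7/100 = 7/200, 1/2 · 9/50 = 9/100; these sum to 1/8.
By Bayes' rule, P(bag B | data) = (9/100) / (1/8) = 18/25.

0.7200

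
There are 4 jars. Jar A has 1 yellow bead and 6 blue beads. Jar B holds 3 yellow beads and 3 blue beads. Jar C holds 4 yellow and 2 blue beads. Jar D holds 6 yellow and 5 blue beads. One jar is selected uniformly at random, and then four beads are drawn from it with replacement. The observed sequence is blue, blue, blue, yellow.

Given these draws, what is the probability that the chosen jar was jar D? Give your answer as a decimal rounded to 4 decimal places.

0.2243

The likelihood of the observed sequence under each hypothesis: P(data | jar A) = (6/7)(6/7)(6/7)(1/7) = 0.089963; P(data | jar B) = (3/6)(3/6)(3/6)(3/6) = 0.0625; P(data | jar C) = (2/6)(2/6)(2/6)(4/6) = 0.024691; P(data | jar D) = (5/11)(5/11)(5/11)(6/11) = 0.051226.
Multiplying each by its prior: 1/4 · 0.089963 = 0.022491, 1/4 · 0.0625 = 0.015625, 1/4 · 0.024691 = 0.0061728, 1/4 · 0.051226 = 0.012807; with total 0.057095.
So P(jar D | data) = (0.012807) / (0.057095) = 0.2243.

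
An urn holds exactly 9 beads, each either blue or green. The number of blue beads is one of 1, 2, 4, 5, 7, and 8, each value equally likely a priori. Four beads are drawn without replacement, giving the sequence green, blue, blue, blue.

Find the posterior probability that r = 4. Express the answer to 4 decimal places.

0.1075

Compute the likelihood of the observed sequence for each case: P(data | r = 1) = (8/9)(1/8)(0/7) = 0; P(data | r = 2) = (7/9)(2/8)(1/7)(0/6) = 0; P(data | r = 4) = (5/9)(4/8)(3/7)(2/6) = 5/126; P(data | r = 5) = (4/9)(5/8)(4/7)(3/6) = 5/63; P(data | r = 7) = (2/9)(7/8)(6/7)(5/6) = 5/36; P(data | r = 8) = (1/9)(8/8)(7/7)(6/6) = 1/9.
Weighting by the prior gives 1/6 · 0 = 0, 1/6 · 0 = 0, 1/6 · 5/126 = 5/756, 1/6 · 5/63 = 5/378, 1/6 · 5/36 = 5/216, 1/6 · 1/9 = 1/54; summing to 31/504.
By Bayes' rule, P(r = 4 | data) = (5/756) / (31/504) = 10/93.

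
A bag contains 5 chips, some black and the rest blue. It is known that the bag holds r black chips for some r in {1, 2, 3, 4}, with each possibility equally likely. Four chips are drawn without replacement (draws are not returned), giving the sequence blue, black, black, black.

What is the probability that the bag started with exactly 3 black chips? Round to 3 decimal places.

0.333

Compute the likelihood of the observed sequence for each case: P(data | r = 1) = (4/5)(1/4)(0/3) = 0; P(data | r = 2) = (3/5)(2/4)(1/3)(0/2) = 0; P(data | r = 3) = (2/5)(3/4)(2/3)(1/2) = 1/10; P(data | r = 4) = (1/5)(4/4)(3/3)(2/2) = 1/5.
The prior-weighted likelihoods are 1/4 · 0 = 0, 1/4 · 0 = 0, 1/4 · 1/10 = 1/40, 1/4 · 1/5 = 1/20; these sum to 3/40.
Hence P(r = 3 | data) = (1/40) / (3/40) = 1/3.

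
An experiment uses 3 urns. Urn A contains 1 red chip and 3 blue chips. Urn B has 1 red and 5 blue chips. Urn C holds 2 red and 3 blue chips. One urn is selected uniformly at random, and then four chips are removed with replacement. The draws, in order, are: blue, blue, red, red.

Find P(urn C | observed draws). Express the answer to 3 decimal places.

0.514

Under each hypothesis, the probability of the observed sequence is: P(data | urn A) = (3/4)(3/4)(1/4)(1/4) = 0.035156; P(data | urn B) = (5/6)(5/6)(1/6)(1/6) = 0.01929; P(data | urn C) = (3/5)(3/5)(2/5)(2/5) = 0.0576.
The prior-weighted likelihoods are 1/3 · 0.035156 = 0.011719, 1/3 · 0.01929 = 0.00643, 1/3 · 0.0576 = 0.0192; these sum to 0.037349.
Therefore the posterior P(urn C | data) = (0.0192) / (0.037349) = 0.51407.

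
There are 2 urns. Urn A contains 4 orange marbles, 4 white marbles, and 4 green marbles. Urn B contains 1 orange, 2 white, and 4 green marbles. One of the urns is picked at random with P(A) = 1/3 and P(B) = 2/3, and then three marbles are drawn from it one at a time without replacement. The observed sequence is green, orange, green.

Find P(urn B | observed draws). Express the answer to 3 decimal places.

For each hypothesis, P(data | H) works out to: P(data | urn A) = (4/12)(4/11)(3/10) = 0.036364; P(data | urn B) = (4/7)(1/6)(3/5) = 0.057143.
Multiplying each by its prior: 1/3 · 0.036364 = 0.012121, 2/3 · 0.057143 = 0.038095; with total 0.050216.
Hence P(urn B | data) = (0.038095) / (0.050216) = 0.75862.

0.759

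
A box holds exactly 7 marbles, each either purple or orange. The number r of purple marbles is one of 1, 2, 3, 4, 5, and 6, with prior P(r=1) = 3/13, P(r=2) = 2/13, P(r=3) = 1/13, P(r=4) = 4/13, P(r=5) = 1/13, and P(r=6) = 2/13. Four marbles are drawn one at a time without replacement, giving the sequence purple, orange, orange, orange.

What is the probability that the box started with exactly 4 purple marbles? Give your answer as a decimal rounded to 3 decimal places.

Under each hypothesis, the probability of the observed sequence is: P(data | r = 1) = (1/7)(6/6)(5/5)(4/4) = 1/7; P(data | r = 2) = (2/7)(5/6)(4/5)(3/4) = 1/7; P(data | r = 3) = (3/7)(4/6)(3/5)(2/4) = 3/35; P(data | r = 4) = (4/7)(3/6)(2/5)(1/4) = 1/35; P(data | r = 5) = (5/7)(2/6)(1/5)(0/4) = 0; P(data | r = 6) = (6/7)(1/6)(0/5) = 0.
Weighting by the prior gives 3/13 · 1/7 = 3/91, 2/13 · 1/7 = 2/91, 1/13 · 3/35 = 3/455, 4/13 · 1/35 = 4/455, 1/13 · 0 = 0, 2/13 · 0 = 0; these sum to 32/455.
So P(r = 4 | data) = (4/455) / (32/455) = 1/8.

0.125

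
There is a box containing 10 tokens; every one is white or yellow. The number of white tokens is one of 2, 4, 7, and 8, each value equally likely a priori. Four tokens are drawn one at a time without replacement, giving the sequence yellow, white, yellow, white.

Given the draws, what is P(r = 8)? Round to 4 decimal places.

0.1340

The likelihood of the observed sequence under each hypothesis: P(data | r = 2) = (8/10)(2/9)(7/8)(1/7) = 0.022222; P(data | r = 4) = (6/10)(4/9)(5/8)(3/7) = 0.071429; P(data | r = 7) = (3/10)(7/9)(2/8)(6/7) = 0.05; P(data | r = 8) = (2/10)(8/9)(1/8)(7/7) = 0.022222.
Multiplying each by its prior: 1/4 · 0.022222 = 0.0055556, 1/4 · 0.071429 = 0.017857, 1/4 · 0.05 = 0.0125, 1/4 · 0.022222 = 0.0055556; summing to 0.041468.
Therefore the posterior P(r = 8 | data) = (0.0055556) / (0.041468) = 0.13397.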